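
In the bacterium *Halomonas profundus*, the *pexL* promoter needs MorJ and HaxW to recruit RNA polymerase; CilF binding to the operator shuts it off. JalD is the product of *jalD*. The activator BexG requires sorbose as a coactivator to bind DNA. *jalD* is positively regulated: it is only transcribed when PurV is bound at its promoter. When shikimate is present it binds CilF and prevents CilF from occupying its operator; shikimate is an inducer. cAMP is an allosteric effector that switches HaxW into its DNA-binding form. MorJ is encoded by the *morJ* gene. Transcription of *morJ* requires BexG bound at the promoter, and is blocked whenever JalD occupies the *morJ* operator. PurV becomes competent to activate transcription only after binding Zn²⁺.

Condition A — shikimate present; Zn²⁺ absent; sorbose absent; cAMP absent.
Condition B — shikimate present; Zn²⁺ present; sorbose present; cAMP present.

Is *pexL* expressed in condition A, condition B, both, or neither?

neither

Condition A:
Shikimate is present, so CilF is inactive.
Zn²⁺ is absent, so PurV is inactive.
Required activator PurV is absent, so *jalD* is not transcribed.
So JalD is not produced.
Sorbose is absent, so BexG is inactive.
Required activator BexG is absent, so *morJ* is not transcribed.
So MorJ is not produced.
cAMP is absent, so HaxW is inactive.
Required activator MorJ is absent, so *pexL* is not transcribed.
→ *pexL* is OFF in A.
Condition B:
Shikimate is present, so CilF is inactive.
Zn²⁺ is present, so PurV is active.
No repressor is bound and PurV is active, so *jalD* is transcribed.
So JalD is produced and active.
Sorbose is present, so BexG is active.
With repressor JalD bound, *morJ* is not transcribed.
So MorJ is not produced.
cAMP is present, so HaxW is active.
Required activator MorJ is absent, so *pexL* is not transcribed.
→ *pexL* is OFF in B.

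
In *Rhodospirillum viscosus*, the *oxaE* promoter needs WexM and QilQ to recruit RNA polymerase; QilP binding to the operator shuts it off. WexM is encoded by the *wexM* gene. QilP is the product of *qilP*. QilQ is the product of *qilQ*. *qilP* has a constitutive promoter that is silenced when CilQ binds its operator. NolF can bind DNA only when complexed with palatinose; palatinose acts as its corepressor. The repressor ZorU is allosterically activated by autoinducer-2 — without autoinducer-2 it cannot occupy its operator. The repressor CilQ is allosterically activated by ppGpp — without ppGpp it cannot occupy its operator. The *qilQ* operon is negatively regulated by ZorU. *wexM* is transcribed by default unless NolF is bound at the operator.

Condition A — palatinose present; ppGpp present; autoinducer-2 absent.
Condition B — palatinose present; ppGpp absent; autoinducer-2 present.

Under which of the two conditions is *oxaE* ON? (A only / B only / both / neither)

neither

Condition A:
Palatinose is present, so NolF is active.
With repressor NolF bound, *wexM* is not transcribed.
So WexM is not produced.
ppGpp is present, so CilQ is active.
With repressor CilQ bound, *qilP* is not transcribed.
So QilP is not produced.
Autoinducer-2 is absent, so ZorU is inactive.
With no repressor bound, *qilQ* is transcribed.
So QilQ is produced and active.
Required activator WexM is absent, so *oxaE* is not transcribed.
→ *oxaE* is OFF in A.
Condition B:
Palatinose is present, so NolF is active.
With repressor NolF bound, *wexM* is not transcribed.
So WexM is not produced.
ppGpp is absent, so CilQ is inactive.
With no repressor bound, *qilP* is transcribed.
So QilP is produced and active.
Autoinducer-2 is present, so ZorU is active.
With repressor ZorU bound, *qilQ* is not transcribed.
So QilQ is not produced.
With repressor QilP bound, *oxaE* is not transcribed.
→ *oxaE* is OFF in B.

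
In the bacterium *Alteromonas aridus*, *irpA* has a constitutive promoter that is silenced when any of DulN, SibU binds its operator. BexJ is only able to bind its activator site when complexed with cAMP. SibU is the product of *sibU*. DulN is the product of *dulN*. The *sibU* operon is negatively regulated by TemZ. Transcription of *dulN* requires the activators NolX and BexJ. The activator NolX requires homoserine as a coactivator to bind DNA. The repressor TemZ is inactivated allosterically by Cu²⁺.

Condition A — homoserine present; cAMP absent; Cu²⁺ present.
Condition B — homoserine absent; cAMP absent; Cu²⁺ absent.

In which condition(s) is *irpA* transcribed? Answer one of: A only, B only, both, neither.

Condition A:
Homoserine is present, so NolX is active.
cAMP is absent, so BexJ is inactive.
Required activator BexJ is absent, so *dulN* is not transcribed.
So DulN is not produced.
Cu²⁺ is present, so TemZ is inactive.
With no repressor bound, *sibU* is transcribed.
So SibU is produced and active.
With repressor SibU bound, *irpA* is not transcribed.
→ *irpA* is OFF in A.
Condition B:
Homoserine is absent, so NolX is inactive.
cAMP is absent, so BexJ is inactive.
Required activator NolX is absent, so *dulN* is not transcribed.
So DulN is not produced.
Cu²⁺ is absent, so TemZ is active.
With repressor TemZ bound, *sibU* is not transcribed.
So SibU is not produced.
With no repressor bound, *irpA* is transcribed.
→ *irpA* is ON in B.

B only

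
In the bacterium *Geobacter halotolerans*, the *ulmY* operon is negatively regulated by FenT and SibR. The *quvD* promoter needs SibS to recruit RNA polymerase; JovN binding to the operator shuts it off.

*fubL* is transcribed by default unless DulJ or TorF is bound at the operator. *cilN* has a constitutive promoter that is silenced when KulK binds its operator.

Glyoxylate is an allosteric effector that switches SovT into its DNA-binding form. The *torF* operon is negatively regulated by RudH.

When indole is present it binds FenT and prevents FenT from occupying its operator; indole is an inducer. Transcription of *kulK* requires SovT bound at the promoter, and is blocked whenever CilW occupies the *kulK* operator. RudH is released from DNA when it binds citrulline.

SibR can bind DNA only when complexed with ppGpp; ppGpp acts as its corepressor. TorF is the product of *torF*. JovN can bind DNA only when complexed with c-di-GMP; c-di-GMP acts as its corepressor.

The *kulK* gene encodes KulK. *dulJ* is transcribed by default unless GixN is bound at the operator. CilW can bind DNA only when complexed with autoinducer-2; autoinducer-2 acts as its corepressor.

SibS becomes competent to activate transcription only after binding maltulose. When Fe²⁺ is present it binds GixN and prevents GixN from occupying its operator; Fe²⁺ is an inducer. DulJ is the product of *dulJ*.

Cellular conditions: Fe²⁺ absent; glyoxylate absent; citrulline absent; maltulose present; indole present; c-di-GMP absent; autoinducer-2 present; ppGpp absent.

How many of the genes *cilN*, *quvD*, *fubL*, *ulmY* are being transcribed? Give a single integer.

4

Glyoxylate is absent, so SovT is inactive.
Autoinducer-2 is present, so CilW is active.
With repressor CilW bound, *kulK* is not transcribed.
So KulK is not produced.
With no repressor bound, *cilN* is transcribed.
→ *cilN* is ON.
Maltulose is present, so SibS is active.
c-di-GMP is absent, so JovN is inactive.
No repressor is bound and SibS is active, so *quvD* is transcribed.
→ *quvD* is ON.
Fe²⁺ is absent, so GixN is active.
With repressor GixN bound, *dulJ* is not transcribed.
So DulJ is not produced.
Citrulline is absent, so RudH is active.
With repressor RudH bound, *torF* is not transcribed.
So TorF is not produced.
With no repressor bound, *fubL* is transcribed.
→ *fubL* is ON.
Indole is present, so FenT is inactive.
ppGpp is absent, so SibR is inactive.
With no repressor bound, *ulmY* is transcribed.
→ *ulmY* is ON.
4 of the 4 genes are transcribed.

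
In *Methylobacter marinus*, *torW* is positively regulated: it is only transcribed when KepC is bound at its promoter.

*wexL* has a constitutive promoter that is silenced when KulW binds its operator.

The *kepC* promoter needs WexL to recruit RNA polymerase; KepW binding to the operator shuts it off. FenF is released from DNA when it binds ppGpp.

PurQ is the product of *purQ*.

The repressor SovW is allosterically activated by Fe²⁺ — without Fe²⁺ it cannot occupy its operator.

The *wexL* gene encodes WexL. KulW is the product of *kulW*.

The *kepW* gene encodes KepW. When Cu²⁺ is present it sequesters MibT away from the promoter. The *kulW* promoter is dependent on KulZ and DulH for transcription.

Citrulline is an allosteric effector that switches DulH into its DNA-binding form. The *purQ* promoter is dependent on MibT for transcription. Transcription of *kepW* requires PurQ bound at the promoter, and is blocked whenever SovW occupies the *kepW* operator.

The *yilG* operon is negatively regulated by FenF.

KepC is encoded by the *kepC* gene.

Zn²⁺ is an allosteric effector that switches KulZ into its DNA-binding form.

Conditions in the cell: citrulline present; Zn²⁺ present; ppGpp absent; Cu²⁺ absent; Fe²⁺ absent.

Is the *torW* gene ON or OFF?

Zn²⁺ is present, so KulZ is active.
Citrulline is present, so DulH is active.
No repressor is bound and KulZ and DulH are active, so *kulW* is transcribed.
So KulW is produced and active.
With repressor KulW bound, *wexL* is not transcribed.
So WexL is not produced.
Cu²⁺ is absent, so MibT is active.
No repressor is bound and MibT is active, so *purQ* is transcribed.
So PurQ is produced and active.
Fe²⁺ is absent, so SovW is inactive.
No repressor is bound and PurQ is active, so *kepW* is transcribed.
So KepW is produced and active.
With repressor KepW bound, *kepC* is not transcribed.
So KepC is not produced.
Required activator KepC is absent, so *torW* is not transcribed.

OFF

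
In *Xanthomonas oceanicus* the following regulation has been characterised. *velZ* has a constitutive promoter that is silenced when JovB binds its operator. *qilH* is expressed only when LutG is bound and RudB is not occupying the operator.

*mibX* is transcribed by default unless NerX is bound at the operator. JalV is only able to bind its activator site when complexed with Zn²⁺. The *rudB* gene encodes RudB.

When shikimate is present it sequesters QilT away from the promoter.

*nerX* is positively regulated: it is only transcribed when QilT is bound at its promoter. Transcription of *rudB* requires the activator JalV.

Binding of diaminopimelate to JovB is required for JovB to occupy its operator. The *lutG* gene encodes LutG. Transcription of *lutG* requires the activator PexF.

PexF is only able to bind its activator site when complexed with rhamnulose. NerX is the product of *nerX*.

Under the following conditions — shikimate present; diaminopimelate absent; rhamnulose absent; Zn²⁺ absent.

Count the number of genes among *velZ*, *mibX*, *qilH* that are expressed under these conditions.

2

Diaminopimelate is absent, so JovB is inactive.
With no repressor bound, *velZ* is transcribed.
→ *velZ* is ON.
Shikimate is present, so QilT is inactive.
Required activator QilT is absent, so *nerX* is not transcribed.
So NerX is not produced.
With no repressor bound, *mibX* is transcribed.
→ *mibX* is ON.
Rhamnulose is absent, so PexF is inactive.
Required activator PexF is absent, so *lutG* is not transcribed.
So LutG is not produced.
Zn²⁺ is absent, so JalV is inactive.
Required activator JalV is absent, so *rudB* is not transcribed.
So RudB is not produced.
Required activator LutG is absent, so *qilH* is not transcribed.
→ *qilH* is OFF.
2 of the 3 genes are transcribed.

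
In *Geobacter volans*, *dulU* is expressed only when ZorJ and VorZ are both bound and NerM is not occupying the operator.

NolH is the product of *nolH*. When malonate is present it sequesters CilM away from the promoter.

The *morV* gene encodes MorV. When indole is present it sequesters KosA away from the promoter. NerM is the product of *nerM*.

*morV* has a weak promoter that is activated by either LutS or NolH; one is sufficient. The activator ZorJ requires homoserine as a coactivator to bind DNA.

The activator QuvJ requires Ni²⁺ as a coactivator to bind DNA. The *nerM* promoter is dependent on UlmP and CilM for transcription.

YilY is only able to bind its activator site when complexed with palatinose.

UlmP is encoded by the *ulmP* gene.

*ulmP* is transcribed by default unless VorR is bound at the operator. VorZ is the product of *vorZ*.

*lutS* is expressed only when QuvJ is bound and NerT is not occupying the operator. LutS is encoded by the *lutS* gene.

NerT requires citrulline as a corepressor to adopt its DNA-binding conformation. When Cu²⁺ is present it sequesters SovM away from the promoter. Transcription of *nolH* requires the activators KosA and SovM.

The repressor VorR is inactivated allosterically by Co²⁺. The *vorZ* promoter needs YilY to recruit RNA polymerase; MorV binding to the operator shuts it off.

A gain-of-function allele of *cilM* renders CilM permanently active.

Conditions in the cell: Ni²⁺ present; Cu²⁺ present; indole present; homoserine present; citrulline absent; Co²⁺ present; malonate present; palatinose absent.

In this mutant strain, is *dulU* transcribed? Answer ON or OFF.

OFF

Homoserine is present, so ZorJ is active.
Co²⁺ is present, so VorR is inactive.
With no repressor bound, *ulmP* is transcribed.
So UlmP is produced and active.
CilM is constitutively active in this strain.
No repressor is bound and UlmP and CilM are active, so *nerM* is transcribed.
So NerM is produced and active.
Citrulline is absent, so NerT is inactive.
Ni²⁺ is present, so QuvJ is active.
No repressor is bound and QuvJ is active, so *lutS* is transcribed.
So LutS is produced and active.
Indole is present, so KosA is inactive.
Cu²⁺ is present, so SovM is inactive.
Required activator KosA is absent, so *nolH* is not transcribed.
So NolH is not produced.
Activator LutS is present, so *morV* is transcribed.
So MorV is produced and active.
Palatinose is absent, so YilY is inactive.
With repressor MorV bound, *vorZ* is not transcribed.
So VorZ is not produced.
With repressor NerM bound, *dulU* is not transcribed.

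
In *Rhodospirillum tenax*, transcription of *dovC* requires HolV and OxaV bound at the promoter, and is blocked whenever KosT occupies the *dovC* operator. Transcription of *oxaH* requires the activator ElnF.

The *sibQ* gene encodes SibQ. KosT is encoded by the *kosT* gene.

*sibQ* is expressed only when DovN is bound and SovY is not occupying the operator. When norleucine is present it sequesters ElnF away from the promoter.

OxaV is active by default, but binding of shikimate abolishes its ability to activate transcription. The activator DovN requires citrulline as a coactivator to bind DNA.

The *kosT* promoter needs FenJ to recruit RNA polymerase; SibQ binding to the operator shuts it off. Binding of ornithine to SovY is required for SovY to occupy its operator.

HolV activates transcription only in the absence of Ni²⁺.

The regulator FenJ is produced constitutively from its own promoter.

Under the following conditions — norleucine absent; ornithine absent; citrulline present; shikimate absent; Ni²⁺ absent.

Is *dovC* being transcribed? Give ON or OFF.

Ni²⁺ is absent, so HolV is active.
FenJ is produced constitutively and is active.
Citrulline is present, so DovN is active.
Ornithine is absent, so SovY is inactive.
No repressor is bound and DovN is active, so *sibQ* is transcribed.
So SibQ is produced and active.
With repressor SibQ bound, *kosT* is not transcribed.
So KosT is not produced.
Shikimate is absent, so OxaV is active.
No repressor is bound and HolV and OxaV are active, so *dovC* is transcribed.

ON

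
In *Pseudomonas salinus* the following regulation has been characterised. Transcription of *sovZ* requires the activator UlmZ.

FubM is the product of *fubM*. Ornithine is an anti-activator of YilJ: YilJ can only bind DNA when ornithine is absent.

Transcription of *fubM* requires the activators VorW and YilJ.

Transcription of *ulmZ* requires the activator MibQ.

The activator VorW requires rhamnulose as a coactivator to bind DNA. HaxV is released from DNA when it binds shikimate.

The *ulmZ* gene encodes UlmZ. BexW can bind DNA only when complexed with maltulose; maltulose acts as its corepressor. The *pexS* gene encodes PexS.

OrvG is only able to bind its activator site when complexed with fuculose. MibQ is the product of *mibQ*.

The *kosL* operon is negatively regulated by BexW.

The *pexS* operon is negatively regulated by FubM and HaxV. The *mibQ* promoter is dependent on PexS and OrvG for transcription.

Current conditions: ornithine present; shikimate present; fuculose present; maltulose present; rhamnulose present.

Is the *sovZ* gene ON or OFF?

ON

Rhamnulose is present, so VorW is active.
Ornithine is present, so YilJ is inactive.
Required activator YilJ is absent, so *fubM* is not transcribed.
So FubM is not produced.
Shikimate is present, so HaxV is inactive.
With no repressor bound, *pexS* is transcribed.
So PexS is produced and active.
Fuculose is present, so OrvG is active.
No repressor is bound and PexS and OrvG are active, so *mibQ* is transcribed.
So MibQ is produced and active.
No repressor is bound and MibQ is active, so *ulmZ* is transcribed.
So UlmZ is produced and active.
No repressor is bound and UlmZ is active, so *sovZ* is transcribed.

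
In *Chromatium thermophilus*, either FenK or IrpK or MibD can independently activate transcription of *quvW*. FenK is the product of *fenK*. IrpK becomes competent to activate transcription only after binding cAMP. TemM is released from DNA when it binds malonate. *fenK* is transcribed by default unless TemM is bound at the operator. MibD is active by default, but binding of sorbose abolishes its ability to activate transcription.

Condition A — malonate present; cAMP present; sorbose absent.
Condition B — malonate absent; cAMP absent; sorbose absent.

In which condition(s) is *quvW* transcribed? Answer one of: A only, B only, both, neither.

both

Condition A:
Malonate is present, so TemM is inactive.
With no repressor bound, *fenK* is transcribed.
So FenK is produced and active.
cAMP is present, so IrpK is active.
Sorbose is absent, so MibD is active.
Activator FenK is present, so *quvW* is transcribed.
→ *quvW* is ON in A.
Condition B:
Malonate is absent, so TemM is active.
With repressor TemM bound, *fenK* is not transcribed.
So FenK is not produced.
cAMP is absent, so IrpK is inactive.
Sorbose is absent, so MibD is active.
Activator MibD is present, so *quvW* is transcribed.
→ *quvW* is ON in B.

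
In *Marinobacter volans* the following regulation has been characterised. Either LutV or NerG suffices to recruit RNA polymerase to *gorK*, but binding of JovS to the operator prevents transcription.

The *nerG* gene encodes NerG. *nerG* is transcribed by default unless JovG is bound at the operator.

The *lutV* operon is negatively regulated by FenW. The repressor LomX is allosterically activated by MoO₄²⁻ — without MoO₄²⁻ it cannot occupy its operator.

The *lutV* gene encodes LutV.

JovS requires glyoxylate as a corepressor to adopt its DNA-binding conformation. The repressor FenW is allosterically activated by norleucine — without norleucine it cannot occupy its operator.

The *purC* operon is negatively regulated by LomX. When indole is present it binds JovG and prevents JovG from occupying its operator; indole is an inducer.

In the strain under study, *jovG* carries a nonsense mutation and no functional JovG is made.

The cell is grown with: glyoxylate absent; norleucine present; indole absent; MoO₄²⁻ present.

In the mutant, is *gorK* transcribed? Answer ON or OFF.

Norleucine is present, so FenW is active.
With repressor FenW bound, *lutV* is not transcribed.
So LutV is not produced.
JovG is non-functional in this strain, so it has no effect.
With no repressor bound, *nerG* is transcribed.
So NerG is produced and active.
Glyoxylate is absent, so JovS is inactive.
Activator NerG is present, so *gorK* is transcribed.

ON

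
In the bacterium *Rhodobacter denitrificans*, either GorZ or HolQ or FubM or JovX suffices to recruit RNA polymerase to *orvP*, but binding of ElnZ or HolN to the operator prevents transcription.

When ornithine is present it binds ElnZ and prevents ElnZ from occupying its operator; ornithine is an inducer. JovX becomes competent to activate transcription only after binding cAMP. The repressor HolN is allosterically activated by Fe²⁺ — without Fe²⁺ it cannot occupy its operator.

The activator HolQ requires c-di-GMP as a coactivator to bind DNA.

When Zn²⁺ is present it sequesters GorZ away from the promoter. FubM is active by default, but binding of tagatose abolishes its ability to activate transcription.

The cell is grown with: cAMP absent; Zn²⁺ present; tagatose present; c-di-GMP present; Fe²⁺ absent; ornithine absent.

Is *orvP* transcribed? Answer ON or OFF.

OFF

Zn²⁺ is present, so GorZ is inactive.
c-di-GMP is present, so HolQ is active.
Ornithine is absent, so ElnZ is active.
Tagatose is present, so FubM is inactive.
cAMP is absent, so JovX is inactive.
Fe²⁺ is absent, so HolN is inactive.
With repressor ElnZ bound, *orvP* is not transcribed.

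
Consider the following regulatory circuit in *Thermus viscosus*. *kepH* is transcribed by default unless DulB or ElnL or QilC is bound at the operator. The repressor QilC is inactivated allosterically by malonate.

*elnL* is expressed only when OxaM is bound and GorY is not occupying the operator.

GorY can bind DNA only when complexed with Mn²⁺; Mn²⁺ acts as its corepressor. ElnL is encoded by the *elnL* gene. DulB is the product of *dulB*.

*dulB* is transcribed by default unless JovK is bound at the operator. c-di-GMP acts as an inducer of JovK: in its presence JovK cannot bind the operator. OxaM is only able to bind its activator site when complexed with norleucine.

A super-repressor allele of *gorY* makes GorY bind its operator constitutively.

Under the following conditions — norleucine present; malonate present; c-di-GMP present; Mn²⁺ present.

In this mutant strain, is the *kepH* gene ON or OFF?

OFF

c-di-GMP is present, so JovK is inactive.
With no repressor bound, *dulB* is transcribed.
So DulB is produced and active.
Norleucine is present, so OxaM is active.
GorY is constitutively active in this strain.
With repressor GorY bound, *elnL* is not transcribed.
So ElnL is not produced.
Malonate is present, so QilC is inactive.
With repressor DulB bound, *kepH* is not transcribed.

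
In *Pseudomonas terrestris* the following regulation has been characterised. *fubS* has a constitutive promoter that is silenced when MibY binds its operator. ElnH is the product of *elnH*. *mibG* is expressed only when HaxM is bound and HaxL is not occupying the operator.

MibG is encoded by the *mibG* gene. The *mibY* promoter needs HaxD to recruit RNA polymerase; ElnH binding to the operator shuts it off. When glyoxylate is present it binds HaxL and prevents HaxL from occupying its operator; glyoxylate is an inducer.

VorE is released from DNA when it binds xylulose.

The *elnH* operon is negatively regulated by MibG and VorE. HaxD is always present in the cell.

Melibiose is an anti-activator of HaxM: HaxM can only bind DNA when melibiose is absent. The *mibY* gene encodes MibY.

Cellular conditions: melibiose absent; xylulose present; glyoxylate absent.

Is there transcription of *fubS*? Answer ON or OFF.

ON

Melibiose is absent, so HaxM is active.
Glyoxylate is absent, so HaxL is active.
With repressor HaxL bound, *mibG* is not transcribed.
So MibG is not produced.
Xylulose is present, so VorE is inactive.
With no repressor bound, *elnH* is transcribed.
So ElnH is produced and active.
HaxD is produced constitutively and is active.
With repressor ElnH bound, *mibY* is not transcribed.
So MibY is not produced.
With no repressor bound, *fubS* is transcribed.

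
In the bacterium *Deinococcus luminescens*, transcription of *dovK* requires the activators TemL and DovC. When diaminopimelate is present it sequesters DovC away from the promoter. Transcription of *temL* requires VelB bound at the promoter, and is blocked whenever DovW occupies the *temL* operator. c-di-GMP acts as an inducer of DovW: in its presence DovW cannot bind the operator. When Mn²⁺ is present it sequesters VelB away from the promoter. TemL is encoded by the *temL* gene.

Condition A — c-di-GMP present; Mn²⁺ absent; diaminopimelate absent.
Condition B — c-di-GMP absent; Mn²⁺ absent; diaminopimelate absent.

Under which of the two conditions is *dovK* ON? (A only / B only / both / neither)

Condition A:
c-di-GMP is present, so DovW is inactive.
Mn²⁺ is absent, so VelB is active.
No repressor is bound and VelB is active, so *temL* is transcribed.
So TemL is produced and active.
Diaminopimelate is absent, so DovC is active.
No repressor is bound and TemL and DovC are active, so *dovK* is transcribed.
→ *dovK* is ON in A.
Condition B:
c-di-GMP is absent, so DovW is active.
Mn²⁺ is absent, so VelB is active.
With repressor DovW bound, *temL* is not transcribed.
So TemL is not produced.
Diaminopimelate is absent, so DovC is active.
Required activator TemL is absent, so *dovK* is not transcribed.
→ *dovK* is OFF in B.

A only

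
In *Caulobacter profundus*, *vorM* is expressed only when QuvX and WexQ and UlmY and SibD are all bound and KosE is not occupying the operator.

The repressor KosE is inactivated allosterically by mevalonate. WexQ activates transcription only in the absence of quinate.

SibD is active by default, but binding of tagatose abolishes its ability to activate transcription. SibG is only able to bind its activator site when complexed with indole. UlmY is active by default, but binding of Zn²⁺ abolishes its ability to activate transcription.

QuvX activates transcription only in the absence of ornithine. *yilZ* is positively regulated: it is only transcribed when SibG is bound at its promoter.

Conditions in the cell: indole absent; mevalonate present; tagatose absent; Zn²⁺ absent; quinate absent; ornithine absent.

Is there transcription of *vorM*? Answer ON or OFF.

ON

Mevalonate is present, so KosE is inactive.
Ornithine is absent, so QuvX is active.
Quinate is absent, so WexQ is active.
Zn²⁺ is absent, so UlmY is active.
Tagatose is absent, so SibD is active.
No repressor is bound and QuvX and WexQ and UlmY and SibD are active, so *vorM* is transcribed.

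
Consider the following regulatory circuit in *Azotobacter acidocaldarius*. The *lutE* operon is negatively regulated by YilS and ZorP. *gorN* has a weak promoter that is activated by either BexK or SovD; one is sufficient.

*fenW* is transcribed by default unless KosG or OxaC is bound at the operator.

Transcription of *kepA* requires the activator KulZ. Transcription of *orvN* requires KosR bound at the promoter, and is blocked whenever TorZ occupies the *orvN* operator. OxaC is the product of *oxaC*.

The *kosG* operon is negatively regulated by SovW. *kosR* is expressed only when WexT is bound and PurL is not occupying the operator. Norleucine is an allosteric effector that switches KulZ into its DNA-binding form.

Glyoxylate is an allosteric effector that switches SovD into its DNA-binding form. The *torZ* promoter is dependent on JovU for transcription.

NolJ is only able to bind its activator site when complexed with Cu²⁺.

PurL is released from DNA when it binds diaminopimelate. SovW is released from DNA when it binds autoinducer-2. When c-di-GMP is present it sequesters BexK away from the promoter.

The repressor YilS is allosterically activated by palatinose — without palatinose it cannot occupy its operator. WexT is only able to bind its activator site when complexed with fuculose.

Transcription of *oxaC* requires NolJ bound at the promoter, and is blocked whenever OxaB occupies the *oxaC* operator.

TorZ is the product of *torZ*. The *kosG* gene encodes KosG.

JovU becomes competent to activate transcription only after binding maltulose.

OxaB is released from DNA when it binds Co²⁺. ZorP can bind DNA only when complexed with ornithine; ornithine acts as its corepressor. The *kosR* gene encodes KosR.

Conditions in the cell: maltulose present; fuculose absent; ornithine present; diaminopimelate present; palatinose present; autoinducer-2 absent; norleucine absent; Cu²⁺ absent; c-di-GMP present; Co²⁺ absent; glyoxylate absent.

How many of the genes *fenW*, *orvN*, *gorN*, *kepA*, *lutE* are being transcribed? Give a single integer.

Autoinducer-2 is absent, so SovW is active.
With repressor SovW bound, *kosG* is not transcribed.
So KosG is not produced.
Cu²⁺ is absent, so NolJ is inactive.
Co²⁺ is absent, so OxaB is active.
With repressor OxaB bound, *oxaC* is not transcribed.
So OxaC is not produced.
With no repressor bound, *fenW* is transcribed.
→ *fenW* is ON.
Fuculose is absent, so WexT is inactive.
Diaminopimelate is present, so PurL is inactive.
Required activator WexT is absent, so *kosR* is not transcribed.
So KosR is not produced.
Maltulose is present, so JovU is active.
No repressor is bound and JovU is active, so *torZ* is transcribed.
So TorZ is produced and active.
With repressor TorZ bound, *orvN* is not transcribed.
→ *orvN* is OFF.
c-di-GMP is present, so BexK is inactive.
Glyoxylate is absent, so SovD is inactive.
No activator is available at the *gorN* promoter, so *gorN* is not transcribed.
→ *gorN* is OFF.
Norleucine is absent, so KulZ is inactive.
Required activator KulZ is absent, so *kepA* is not transcribed.
→ *kepA* is OFF.
Palatinose is present, so YilS is active.
Ornithine is present, so ZorP is active.
With repressor YilS bound, *lutE* is not transcribed.
→ *lutE* is OFF.
1 of the 5 genes is transcribed.

1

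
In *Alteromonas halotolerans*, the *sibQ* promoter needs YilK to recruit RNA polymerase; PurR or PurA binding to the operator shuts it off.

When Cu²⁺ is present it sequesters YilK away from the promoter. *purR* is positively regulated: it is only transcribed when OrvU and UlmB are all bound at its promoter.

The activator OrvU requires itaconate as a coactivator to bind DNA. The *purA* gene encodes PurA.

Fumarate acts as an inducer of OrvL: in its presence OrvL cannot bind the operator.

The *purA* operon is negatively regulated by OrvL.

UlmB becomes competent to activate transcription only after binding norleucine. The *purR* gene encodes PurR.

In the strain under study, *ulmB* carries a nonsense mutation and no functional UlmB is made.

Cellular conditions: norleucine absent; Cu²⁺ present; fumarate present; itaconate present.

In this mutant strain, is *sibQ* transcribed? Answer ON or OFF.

OFF

Cu²⁺ is present, so YilK is inactive.
Itaconate is present, so OrvU is active.
UlmB is non-functional in this strain, so it has no effect.
Required activator UlmB is absent, so *purR* is not transcribed.
So PurR is not produced.
Fumarate is present, so OrvL is inactive.
With no repressor bound, *purA* is transcribed.
So PurA is produced and active.
With repressor PurA bound, *sibQ* is not transcribed.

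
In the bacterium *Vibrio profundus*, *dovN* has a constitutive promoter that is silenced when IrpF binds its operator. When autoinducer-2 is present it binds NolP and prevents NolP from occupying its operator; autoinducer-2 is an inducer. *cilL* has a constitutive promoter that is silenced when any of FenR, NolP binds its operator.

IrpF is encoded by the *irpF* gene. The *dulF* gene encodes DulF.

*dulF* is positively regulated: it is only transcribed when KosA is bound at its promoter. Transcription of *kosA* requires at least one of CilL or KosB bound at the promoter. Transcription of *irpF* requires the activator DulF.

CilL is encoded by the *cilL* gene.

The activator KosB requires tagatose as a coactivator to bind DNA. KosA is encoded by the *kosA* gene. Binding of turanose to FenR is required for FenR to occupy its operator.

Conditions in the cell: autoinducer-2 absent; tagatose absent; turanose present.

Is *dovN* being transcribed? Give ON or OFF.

Turanose is present, so FenR is active.
Autoinducer-2 is absent, so NolP is active.
With repressor FenR bound, *cilL* is not transcribed.
So CilL is not produced.
Tagatose is absent, so KosB is inactive.
No activator is available at the *kosA* promoter, so *kosA* is not transcribed.
So KosA is not produced.
Required activator KosA is absent, so *dulF* is not transcribed.
So DulF is not produced.
Required activator DulF is absent, so *irpF* is not transcribed.
So IrpF is not produced.
With no repressor bound, *dovN* is transcribed.

ON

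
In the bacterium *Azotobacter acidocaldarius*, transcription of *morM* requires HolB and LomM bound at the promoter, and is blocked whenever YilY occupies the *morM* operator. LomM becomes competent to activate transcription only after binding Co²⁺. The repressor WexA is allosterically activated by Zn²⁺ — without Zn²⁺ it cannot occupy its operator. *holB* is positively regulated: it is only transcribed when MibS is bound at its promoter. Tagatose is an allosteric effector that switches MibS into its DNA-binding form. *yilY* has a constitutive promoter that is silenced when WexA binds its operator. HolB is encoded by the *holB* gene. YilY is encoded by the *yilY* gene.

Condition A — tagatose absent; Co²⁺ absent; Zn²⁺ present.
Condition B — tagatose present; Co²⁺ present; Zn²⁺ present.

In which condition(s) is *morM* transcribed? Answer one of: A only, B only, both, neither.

Condition A:
Tagatose is absent, so MibS is inactive.
Required activator MibS is absent, so *holB* is not transcribed.
So HolB is not produced.
Co²⁺ is absent, so LomM is inactive.
Zn²⁺ is present, so WexA is active.
With repressor WexA bound, *yilY* is not transcribed.
So YilY is not produced.
Required activator HolB is absent, so *morM* is not transcribed.
→ *morM* is OFF in A.
Condition B:
Tagatose is present, so MibS is active.
No repressor is bound and MibS is active, so *holB* is transcribed.
So HolB is produced and active.
Co²⁺ is present, so LomM is active.
Zn²⁺ is present, so WexA is active.
With repressor WexA bound, *yilY* is not transcribed.
So YilY is not produced.
No repressor is bound and HolB and LomM are active, so *morM* is transcribed.
→ *morM* is ON in B.

B only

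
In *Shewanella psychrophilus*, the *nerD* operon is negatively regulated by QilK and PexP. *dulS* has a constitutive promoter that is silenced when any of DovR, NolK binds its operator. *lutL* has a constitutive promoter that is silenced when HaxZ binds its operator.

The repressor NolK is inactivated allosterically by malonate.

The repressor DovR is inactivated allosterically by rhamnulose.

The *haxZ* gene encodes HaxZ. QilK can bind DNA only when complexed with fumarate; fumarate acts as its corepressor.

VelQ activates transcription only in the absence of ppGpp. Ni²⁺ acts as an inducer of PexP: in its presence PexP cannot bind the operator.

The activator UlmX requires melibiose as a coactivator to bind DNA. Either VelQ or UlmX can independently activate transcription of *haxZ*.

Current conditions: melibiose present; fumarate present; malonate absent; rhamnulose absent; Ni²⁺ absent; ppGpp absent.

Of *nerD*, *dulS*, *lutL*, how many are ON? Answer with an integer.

0

Fumarate is present, so QilK is active.
Ni²⁺ is absent, so PexP is active.
With repressor QilK bound, *nerD* is not transcribed.
→ *nerD* is OFF.
Rhamnulose is absent, so DovR is active.
Malonate is absent, so NolK is active.
With repressor DovR bound, *dulS* is not transcribed.
→ *dulS* is OFF.
ppGpp is absent, so VelQ is active.
Melibiose is present, so UlmX is active.
Activator VelQ is present, so *haxZ* is transcribed.
So HaxZ is produced and active.
With repressor HaxZ bound, *lutL* is not transcribed.
→ *lutL* is OFF.
0 of the 3 genes are transcribed.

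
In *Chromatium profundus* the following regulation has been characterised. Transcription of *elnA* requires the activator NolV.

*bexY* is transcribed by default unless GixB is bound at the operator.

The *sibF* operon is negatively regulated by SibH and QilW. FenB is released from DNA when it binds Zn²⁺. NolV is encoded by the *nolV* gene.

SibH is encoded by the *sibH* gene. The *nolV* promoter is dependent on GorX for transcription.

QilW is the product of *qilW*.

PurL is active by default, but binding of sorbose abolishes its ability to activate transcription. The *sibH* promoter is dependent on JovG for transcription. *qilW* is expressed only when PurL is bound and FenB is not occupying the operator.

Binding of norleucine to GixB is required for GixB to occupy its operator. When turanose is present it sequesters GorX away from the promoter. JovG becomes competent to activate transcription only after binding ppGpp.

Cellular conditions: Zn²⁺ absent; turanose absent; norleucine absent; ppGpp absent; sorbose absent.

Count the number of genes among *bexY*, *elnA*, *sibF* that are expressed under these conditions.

Norleucine is absent, so GixB is inactive.
With no repressor bound, *bexY* is transcribed.
→ *bexY* is ON.
Turanose is absent, so GorX is active.
No repressor is bound and GorX is active, so *nolV* is transcribed.
So NolV is produced and active.
No repressor is bound and NolV is active, so *elnA* is transcribed.
→ *elnA* is ON.
ppGpp is absent, so JovG is inactive.
Required activator JovG is absent, so *sibH* is not transcribed.
So SibH is not produced.
Sorbose is absent, so PurL is active.
Zn²⁺ is absent, so FenB is active.
With repressor FenB bound, *qilW* is not transcribed.
So QilW is not produced.
With no repressor bound, *sibF* is transcribed.
→ *sibF* is ON.
3 of the 3 genes are transcribed.

3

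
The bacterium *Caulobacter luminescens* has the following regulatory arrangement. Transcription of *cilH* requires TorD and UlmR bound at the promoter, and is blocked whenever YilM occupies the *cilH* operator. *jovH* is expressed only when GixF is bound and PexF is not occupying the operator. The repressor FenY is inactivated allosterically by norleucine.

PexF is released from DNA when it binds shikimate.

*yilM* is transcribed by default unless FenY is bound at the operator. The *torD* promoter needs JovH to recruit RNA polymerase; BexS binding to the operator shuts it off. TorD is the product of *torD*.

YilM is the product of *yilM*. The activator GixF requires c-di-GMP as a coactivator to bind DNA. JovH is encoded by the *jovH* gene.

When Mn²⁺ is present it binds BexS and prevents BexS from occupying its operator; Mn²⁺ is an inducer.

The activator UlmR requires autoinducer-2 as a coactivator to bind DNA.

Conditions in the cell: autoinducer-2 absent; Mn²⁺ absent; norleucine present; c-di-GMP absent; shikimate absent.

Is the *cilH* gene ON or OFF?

c-di-GMP is absent, so GixF is inactive.
Shikimate is absent, so PexF is active.
With repressor PexF bound, *jovH* is not transcribed.
So JovH is not produced.
Mn²⁺ is absent, so BexS is active.
With repressor BexS bound, *torD* is not transcribed.
So TorD is not produced.
Autoinducer-2 is absent, so UlmR is inactive.
Norleucine is present, so FenY is inactive.
With no repressor bound, *yilM* is transcribed.
So YilM is produced and active.
With repressor YilM bound, *cilH* is not transcribed.

OFF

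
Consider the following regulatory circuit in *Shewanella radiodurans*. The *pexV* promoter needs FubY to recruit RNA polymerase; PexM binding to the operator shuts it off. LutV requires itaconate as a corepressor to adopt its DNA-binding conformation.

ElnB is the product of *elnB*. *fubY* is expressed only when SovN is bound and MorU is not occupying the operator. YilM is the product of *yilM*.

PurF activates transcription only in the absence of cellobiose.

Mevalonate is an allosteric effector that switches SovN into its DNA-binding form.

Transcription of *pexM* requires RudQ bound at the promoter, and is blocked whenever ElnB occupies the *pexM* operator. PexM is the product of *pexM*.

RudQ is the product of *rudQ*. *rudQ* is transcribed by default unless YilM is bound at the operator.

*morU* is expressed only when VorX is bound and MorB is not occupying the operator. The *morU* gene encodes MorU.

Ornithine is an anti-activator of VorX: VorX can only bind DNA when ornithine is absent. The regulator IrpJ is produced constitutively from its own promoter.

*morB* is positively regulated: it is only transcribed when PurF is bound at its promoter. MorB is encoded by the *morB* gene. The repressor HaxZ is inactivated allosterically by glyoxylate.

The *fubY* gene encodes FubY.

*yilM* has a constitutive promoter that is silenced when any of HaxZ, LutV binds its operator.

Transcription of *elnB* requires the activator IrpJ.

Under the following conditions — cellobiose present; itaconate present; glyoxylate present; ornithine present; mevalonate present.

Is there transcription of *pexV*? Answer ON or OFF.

ON

Glyoxylate is present, so HaxZ is inactive.
Itaconate is present, so LutV is active.
With repressor LutV bound, *yilM* is not transcribed.
So YilM is not produced.
With no repressor bound, *rudQ* is transcribed.
So RudQ is produced and active.
IrpJ is produced constitutively and is active.
No repressor is bound and IrpJ is active, so *elnB* is transcribed.
So ElnB is produced and active.
With repressor ElnB bound, *pexM* is not transcribed.
So PexM is not produced.
Cellobiose is present, so PurF is inactive.
Required activator PurF is absent, so *morB* is not transcribed.
So MorB is not produced.
Ornithine is present, so VorX is inactive.
Required activator VorX is absent, so *morU* is not transcribed.
So MorU is not produced.
Mevalonate is present, so SovN is active.
No repressor is bound and SovN is active, so *fubY* is transcribed.
So FubY is produced and active.
No repressor is bound and FubY is active, so *pexV* is transcribed.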